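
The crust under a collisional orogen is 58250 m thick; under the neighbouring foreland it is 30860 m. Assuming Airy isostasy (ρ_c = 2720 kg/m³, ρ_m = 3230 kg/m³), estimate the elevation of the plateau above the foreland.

Excess crust Δ = 58250 m − 30860 m = 27390 m, split between elevation h and root r with h + r = Δ.
Airy balance ρ_c h = (ρ_m − ρ_c) r gives r = h ρ_c/(ρ_m − ρ_c), so h (1 + ρ_c/(ρ_m − ρ_c)) = Δ, i.e. h = Δ (ρ_m − ρ_c)/ρ_m.
h = 27390 m × 510/3230 = 4320 m.

4320 m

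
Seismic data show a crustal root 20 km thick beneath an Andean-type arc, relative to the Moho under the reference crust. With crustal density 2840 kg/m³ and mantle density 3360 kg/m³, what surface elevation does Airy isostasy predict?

3.66 km

Equating mass per unit area of the two columns: ρ_c h = (ρ_m − ρ_c) r.
h = r (ρ_m − ρ_c) / ρ_c = 20 km × (3360 − 2840) / 2840 = 3.66 km.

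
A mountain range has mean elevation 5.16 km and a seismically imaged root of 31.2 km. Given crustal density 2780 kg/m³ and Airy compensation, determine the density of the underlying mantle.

Airy balance: ρ_c h = (ρ_m − ρ_c) r → ρ_m = ρ_c (1 + h/r).
ρ_m = 2780 × (1 + 5.16 km/31.2 km) = 3240 kg/m³.

3240 kg/m³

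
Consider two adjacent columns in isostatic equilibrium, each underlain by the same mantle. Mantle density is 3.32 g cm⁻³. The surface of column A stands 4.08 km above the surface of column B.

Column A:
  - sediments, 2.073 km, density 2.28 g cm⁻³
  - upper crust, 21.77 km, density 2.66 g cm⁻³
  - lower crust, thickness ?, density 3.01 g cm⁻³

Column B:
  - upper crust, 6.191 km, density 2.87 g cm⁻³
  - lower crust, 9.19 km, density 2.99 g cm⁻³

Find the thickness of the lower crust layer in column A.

Take the compensation level at the base of the deeper column (depth z_c below the surface of column A) and equate Σ ρ_i t_i down to z_c; mantle fills any gap and the z_c terms cancel.
Column A: 2.073×2.28 + 21.77×2.66 + x×3.01 + (z_c − 23.843 − x)×3.32
Column B: 4.08×0 + 6.191×2.87 + 9.19×2.99 + (z_c − 4.08 − 15.381)×3.32
The z_c×3.32 term appears on both sides and cancels. Collect the known terms of each column as K = Σ(ρt)_known − 3.32 × (depth of known layers): K_A = 62.63464 − 3.32×23.843 = −16.52412; K_B = 45.24627 − 3.32×(4.08 + 15.381) = −19.36425.
Balance: K_A − x×(3.32 − 3.01) = K_B, so x = (K_A − K_B)/(3.32 − 3.01) = 2.84013/0.31 = 9.16 km.

9.16 km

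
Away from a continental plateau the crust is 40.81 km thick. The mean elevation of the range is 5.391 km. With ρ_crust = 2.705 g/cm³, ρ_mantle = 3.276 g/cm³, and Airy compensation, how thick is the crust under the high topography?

71.7 km

Root depth r = h ρ_c / (ρ_m − ρ_c) = 5.391 km × 2.705 / 0.571 = 25.54 km.
Total thickness = T + h + r = 40.81 km + 5.391 km + 25.54 km = 71.7 km.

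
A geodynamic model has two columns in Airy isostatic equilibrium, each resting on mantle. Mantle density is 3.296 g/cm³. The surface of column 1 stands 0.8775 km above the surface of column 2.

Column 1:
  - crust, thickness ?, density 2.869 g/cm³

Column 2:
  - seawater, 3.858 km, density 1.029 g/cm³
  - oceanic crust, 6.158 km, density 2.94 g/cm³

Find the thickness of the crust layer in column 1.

Take the compensation level at the base of the deeper column (depth z_c below the surface of column 1) and equate Σ ρ_i t_i down to z_c; mantle fills any gap and the z_c terms cancel.
Column 1: x×2.869 + (z_c − 0 − x)×3.296
Column 2: 0.8775×0 + 3.858×1.029 + 6.158×2.94 + (z_c − 0.8775 − 10.016)×3.296
The z_c×3.296 term appears on both sides and cancels. Collect the known terms of each column as K = Σ(ρt)_known − 3.296 × (depth of known layers): K_1 = 0 − 3.296×0 = 0; K_2 = 22.074402 − 3.296×(0.8775 + 10.016) = −13.830574.
Balance: K_1 − x×(3.296 − 2.869) = K_2, so x = (K_1 − K_2)/(3.296 − 2.869) = 13.8306/0.427 = 32.4 km.

32.4 km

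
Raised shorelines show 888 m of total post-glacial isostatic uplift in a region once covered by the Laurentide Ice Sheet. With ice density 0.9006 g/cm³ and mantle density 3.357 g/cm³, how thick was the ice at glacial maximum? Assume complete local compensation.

u = t ρ_ice/ρ_m → t = u ρ_m/ρ_ice = 888 m × 3.357/0.9006 = 3310 m.

3310 m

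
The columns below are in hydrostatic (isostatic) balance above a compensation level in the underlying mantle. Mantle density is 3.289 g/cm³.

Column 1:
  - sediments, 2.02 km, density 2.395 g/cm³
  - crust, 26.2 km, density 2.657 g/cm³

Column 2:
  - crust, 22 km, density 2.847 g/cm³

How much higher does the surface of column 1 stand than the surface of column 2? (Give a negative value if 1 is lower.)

For any compensation level in the mantle, the mantle terms cancel and isostasy reduces to e = (Σt_1 − Σt_2) − (Σ(ρt)_1 − Σ(ρt)_2) / ρ_m.
Σt_1 = 28.22 km; Σt_2 = 22 km; Σ(ρt)_1 = 74.4513; Σ(ρt)_2 = 62.634 (in km·g/cm³).
e = (28.22 − 22) − (74.4513 − 62.634) / 3.289 = 2.63 km.

2.63 km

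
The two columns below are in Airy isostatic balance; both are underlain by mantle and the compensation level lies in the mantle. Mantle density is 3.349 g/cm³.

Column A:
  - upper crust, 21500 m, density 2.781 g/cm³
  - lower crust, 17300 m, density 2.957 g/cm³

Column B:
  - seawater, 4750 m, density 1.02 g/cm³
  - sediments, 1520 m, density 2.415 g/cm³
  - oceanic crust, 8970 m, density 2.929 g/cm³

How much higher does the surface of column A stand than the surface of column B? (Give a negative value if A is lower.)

819 m

For any compensation level in the mantle, the mantle terms cancel and isostasy reduces to e = (Σt_A − Σt_B) − (Σ(ρt)_A − Σ(ρt)_B) / ρ_m.
Σt_A = 38800 m; Σt_B = 15240 m; Σ(ρt)_A = 110947.6; Σ(ρt)_B = 34788.93 (in m·g/cm³).
e = (38800 − 15240) − (110947.6 − 34788.93) / 3.349 = 819 m.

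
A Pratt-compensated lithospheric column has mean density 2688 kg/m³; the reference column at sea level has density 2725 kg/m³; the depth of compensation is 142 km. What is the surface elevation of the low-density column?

1.95 km

ρ_ref D = ρ (D + h) → h = D (ρ_ref − ρ)/ρ.
h = 142 km × (2725 − 2688)/2688 = 1.95 km.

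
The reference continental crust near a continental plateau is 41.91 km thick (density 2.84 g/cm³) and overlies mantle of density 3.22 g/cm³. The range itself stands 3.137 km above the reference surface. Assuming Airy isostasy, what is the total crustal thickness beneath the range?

Root depth r = h ρ_c / (ρ_m − ρ_c) = 3.137 km × 2.84 / 0.38 = 23.44 km.
Total thickness = T + h + r = 41.91 km + 3.137 km + 23.44 km = 68.5 km.

68.5 km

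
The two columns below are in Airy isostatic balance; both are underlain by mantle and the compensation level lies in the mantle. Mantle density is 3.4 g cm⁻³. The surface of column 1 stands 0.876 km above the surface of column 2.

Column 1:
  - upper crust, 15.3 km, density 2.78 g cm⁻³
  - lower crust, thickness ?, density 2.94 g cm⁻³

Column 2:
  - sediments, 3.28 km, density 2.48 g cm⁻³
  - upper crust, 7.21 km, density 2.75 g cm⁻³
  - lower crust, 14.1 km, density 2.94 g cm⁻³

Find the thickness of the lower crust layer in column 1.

16.7 km

Take the compensation level at the base of the deeper column (depth z_c below the surface of column 1) and equate Σ ρ_i t_i down to z_c; mantle fills any gap and the z_c terms cancel.
Column 1: 15.3×2.78 + x×2.94 + (z_c − 15.3 − x)×3.4
Column 2: 0.876×0 + 3.28×2.48 + 7.21×2.75 + 14.1×2.94 + (z_c − 0.876 − 24.59)×3.4
The z_c×3.4 term appears on both sides and cancels. Collect the known terms of each column as K = Σ(ρt)_known − 3.4 × (depth of known layers): K_1 = 42.534 − 3.4×15.3 = −9.486; K_2 = 69.4159 − 3.4×(0.876 + 24.59) = −17.1685.
Balance: K_1 − x×(3.4 − 2.94) = K_2, so x = (K_1 − K_2)/(3.4 − 2.94) = 7.6825/0.46 = 16.7 km.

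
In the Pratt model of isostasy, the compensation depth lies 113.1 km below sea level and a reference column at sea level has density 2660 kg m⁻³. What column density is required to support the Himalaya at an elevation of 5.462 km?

Pratt balance: ρ_ref D = ρ (D + h).
ρ = ρ_ref D/(D + h) = 2660 × 113.1 km/(113.1 km + 5.462 km) = 2540 kg m⁻³.

2540 kg m⁻³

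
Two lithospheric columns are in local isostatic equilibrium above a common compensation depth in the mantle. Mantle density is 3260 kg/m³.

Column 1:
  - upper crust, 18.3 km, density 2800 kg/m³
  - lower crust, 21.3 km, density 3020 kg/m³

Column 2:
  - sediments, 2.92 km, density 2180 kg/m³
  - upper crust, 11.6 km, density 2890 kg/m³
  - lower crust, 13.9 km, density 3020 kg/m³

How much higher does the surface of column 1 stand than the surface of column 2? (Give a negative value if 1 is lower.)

0.843 km

For any compensation level in the mantle, the mantle terms cancel and isostasy reduces to e = (Σt_1 − Σt_2) − (Σ(ρt)_1 − Σ(ρt)_2) / ρ_m.
Σt_1 = 39.6 km; Σt_2 = 28.42 km; Σ(ρt)_1 = 115566; Σ(ρt)_2 = 81867.6 (in km·kg/m³).
e = (39.6 − 28.42) − (115566 − 81867.6) / 3260 = 0.843 km.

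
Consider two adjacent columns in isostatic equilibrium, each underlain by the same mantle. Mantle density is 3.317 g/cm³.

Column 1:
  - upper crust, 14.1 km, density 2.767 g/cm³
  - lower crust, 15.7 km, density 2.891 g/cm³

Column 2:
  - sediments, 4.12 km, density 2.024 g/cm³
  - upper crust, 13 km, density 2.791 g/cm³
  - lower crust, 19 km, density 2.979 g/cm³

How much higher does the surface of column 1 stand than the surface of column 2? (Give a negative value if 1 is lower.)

For any compensation level in the mantle, the mantle terms cancel and isostasy reduces to e = (Σt_1 − Σt_2) − (Σ(ρt)_1 − Σ(ρt)_2) / ρ_m.
Σt_1 = 29.8 km; Σt_2 = 36.12 km; Σ(ρt)_1 = 84.4034; Σ(ρt)_2 = 101.22288 (in km·g/cm³).
e = (29.8 − 36.12) − (84.4034 − 101.22288) / 3.317 = −1.25 km.

−1.25 km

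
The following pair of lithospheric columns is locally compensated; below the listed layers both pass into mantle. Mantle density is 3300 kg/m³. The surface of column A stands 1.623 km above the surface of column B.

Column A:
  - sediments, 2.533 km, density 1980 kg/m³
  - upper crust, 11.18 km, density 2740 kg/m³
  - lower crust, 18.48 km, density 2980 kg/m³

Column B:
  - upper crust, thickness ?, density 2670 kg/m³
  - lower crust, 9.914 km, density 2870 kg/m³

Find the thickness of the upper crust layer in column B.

Take the compensation level at the base of the deeper column (depth z_c below the surface of column A) and equate Σ ρ_i t_i down to z_c; mantle fills any gap and the z_c terms cancel.
Column A: 2.533×1980 + 11.18×2740 + 18.48×2980 + (z_c − 32.193)×3300
Column B: 1.623×0 + x×2670 + 9.914×2870 + (z_c − 1.623 − 9.914 − x)×3300
The z_c×3300 term appears on both sides and cancels. Collect the known terms of each column as K = Σ(ρt)_known − 3300 × (depth of known layers): K_A = 90718.94 − 3300×32.193 = −15517.96; K_B = 28453.18 − 3300×(1.623 + 9.914) = −9618.92.
Balance: K_A = K_B − x×(3300 − 2670), so x = (K_B − K_A)/(3300 − 2670) = 5899.04/630 = 9.36 km.

9.36 km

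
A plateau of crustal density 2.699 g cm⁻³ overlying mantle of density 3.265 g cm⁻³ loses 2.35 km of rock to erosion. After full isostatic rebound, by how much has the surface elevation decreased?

Rebound u = e ρ_c/ρ_m = 2.35 km × 2.699/3.265 = 1.943 km.
Net surface drop = e − u = 2.35 km − 1.943 km = e (ρ_m − ρ_c)/ρ_m = 0.407 km.

0.407 km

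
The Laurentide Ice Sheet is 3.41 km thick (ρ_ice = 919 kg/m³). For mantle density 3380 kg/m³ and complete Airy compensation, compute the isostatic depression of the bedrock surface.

0.927 km

Equating mass per unit area of the two columns: the ice load ρ_ice t is balanced by mantle displaced below, ρ_m s.
s = t ρ_ice / ρ_m = 3.41 km × 919/3380 = 0.927 km.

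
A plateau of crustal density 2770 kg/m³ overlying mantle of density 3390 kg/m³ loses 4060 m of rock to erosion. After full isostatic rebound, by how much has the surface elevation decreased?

Rebound u = e ρ_c/ρ_m = 4060 m × 2770/3390 = 3317 m.
Net surface drop = e − u = 4060 m − 3317 m = e (ρ_m − ρ_c)/ρ_m = 743 m.

743 m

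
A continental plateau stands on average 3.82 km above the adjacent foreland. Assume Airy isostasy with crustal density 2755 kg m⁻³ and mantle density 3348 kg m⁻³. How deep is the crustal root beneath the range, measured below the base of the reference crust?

Isostatic balance requires: the weight of the topography is balanced by the buoyancy of the root, ρ_c h = (ρ_m − ρ_c) r.
r = h · ρ_c / (ρ_m − ρ_c) = 3.82 km × 2755 / (3348 − 2755) = 17.7 km.

17.7 km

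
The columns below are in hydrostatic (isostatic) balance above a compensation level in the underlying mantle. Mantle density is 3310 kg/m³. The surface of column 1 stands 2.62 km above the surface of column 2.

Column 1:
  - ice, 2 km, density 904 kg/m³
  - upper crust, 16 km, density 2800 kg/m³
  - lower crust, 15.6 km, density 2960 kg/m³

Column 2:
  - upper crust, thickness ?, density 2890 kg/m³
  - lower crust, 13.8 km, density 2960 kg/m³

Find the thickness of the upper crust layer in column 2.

11.7 km

Take the compensation level at the base of the deeper column (depth z_c below the surface of column 1) and equate Σ ρ_i t_i down to z_c; mantle fills any gap and the z_c terms cancel.
Column 1: 2×904 + 16×2800 + 15.6×2960 + (z_c − 33.6)×3310
Column 2: 2.62×0 + x×2890 + 13.8×2960 + (z_c − 2.62 − 13.8 − x)×3310
The z_c×3310 term appears on both sides and cancels. Collect the known terms of each column as K = Σ(ρt)_known − 3310 × (depth of known layers): K_1 = 92784 − 3310×33.6 = −18432; K_2 = 40848 − 3310×(2.62 + 13.8) = −13502.2.
Balance: K_1 = K_2 − x×(3310 − 2890), so x = (K_2 − K_1)/(3310 − 2890) = 4929.8/420 = 11.7 km.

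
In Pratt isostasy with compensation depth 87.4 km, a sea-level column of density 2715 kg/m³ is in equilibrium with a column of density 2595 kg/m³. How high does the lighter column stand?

ρ_ref D = ρ (D + h) → h = D (ρ_ref − ρ)/ρ.
h = 87.4 km × (2715 − 2595)/2595 = 4.04 km.

4.04 km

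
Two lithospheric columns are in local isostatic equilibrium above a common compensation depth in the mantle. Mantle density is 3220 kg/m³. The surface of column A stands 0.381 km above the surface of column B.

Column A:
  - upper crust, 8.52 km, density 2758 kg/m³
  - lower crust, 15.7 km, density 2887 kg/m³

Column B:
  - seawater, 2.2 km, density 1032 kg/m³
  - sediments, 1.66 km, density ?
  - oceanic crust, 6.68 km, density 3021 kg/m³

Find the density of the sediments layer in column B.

Take the compensation level at the base of the deeper column (depth z_c below the surface of column A) and equate Σ ρ_i t_i down to z_c; mantle fills any gap and the z_c terms cancel.
Column A: 8.52×2758 + 15.7×2887 + (z_c − 24.22)×3220
Column B: 0.381×0 + 2.2×1032 + 1.66×ρ + 6.68×3021 + (z_c − 0.381 − 10.54)×3220
The z_c×3220 term appears on both sides and cancels. Collect the known terms of each column as K = Σ(ρt)_known − 3220 × (depth of known layers): K_A = 68824.06 − 3220×24.22 = −9164.34; K_B = 22450.68 − 3220×(0.381 + 10.54) = −12714.94.
Balance: K_A = K_B + 1.66×ρ, so ρ = (K_A − K_B)/1.66 = 3550.6/1.66 = 2140 kg/m³.

2140 kg/m³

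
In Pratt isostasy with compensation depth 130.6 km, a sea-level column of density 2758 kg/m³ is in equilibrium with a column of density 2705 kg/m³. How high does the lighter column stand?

2.56 km

ρ_ref D = ρ (D + h) → h = D (ρ_ref − ρ)/ρ.
h = 130.6 km × (2758 − 2705)/2705 = 2.56 km.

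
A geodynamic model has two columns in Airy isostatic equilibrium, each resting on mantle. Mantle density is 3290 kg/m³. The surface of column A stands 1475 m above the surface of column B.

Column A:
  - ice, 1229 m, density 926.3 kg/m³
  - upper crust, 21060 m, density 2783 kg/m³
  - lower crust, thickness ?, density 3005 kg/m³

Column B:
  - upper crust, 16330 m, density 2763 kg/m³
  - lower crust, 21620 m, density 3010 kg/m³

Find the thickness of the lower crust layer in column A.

Take the compensation level at the base of the deeper column (depth z_c below the surface of column A) and equate Σ ρ_i t_i down to z_c; mantle fills any gap and the z_c terms cancel.
Column A: 1229×926.3 + 21060×2783 + x×3005 + (z_c − 22289 − x)×3290
Column B: 1475×0 + 16330×2763 + 21620×3010 + (z_c − 1475 − 37950)×3290
The z_c×3290 term appears on both sides and cancels. Collect the known terms of each column as K = Σ(ρt)_known − 3290 × (depth of known layers): K_A = 59748402.7 − 3290×22289 = −13582407.3; K_B = 110195990 − 3290×(1475 + 37950) = −19512260.
Balance: K_A − x×(3290 − 3005) = K_B, so x = (K_A − K_B)/(3290 − 3005) = 5929850/285 = 20800 m.

20800 m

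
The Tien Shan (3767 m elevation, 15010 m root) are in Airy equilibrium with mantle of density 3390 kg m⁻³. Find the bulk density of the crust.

2710 kg m⁻³

ρ_c h = (ρ_m − ρ_c) r → ρ_c (h + r) = ρ_m r → ρ_c = ρ_m r / (h + r).
ρ_c = 3390 × 15010 m / (3767 m + 15010 m) = 2710 kg m⁻³.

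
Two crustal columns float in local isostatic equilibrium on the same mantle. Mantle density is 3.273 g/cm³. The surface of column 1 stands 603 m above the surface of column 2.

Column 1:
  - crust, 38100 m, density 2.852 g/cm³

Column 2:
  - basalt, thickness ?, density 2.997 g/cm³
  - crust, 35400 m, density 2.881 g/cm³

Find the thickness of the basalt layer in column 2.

Take the compensation level at the base of the deeper column (depth z_c below the surface of column 1) and equate Σ ρ_i t_i down to z_c; mantle fills any gap and the z_c terms cancel.
Column 1: 38100×2.852 + (z_c − 38100)×3.273
Column 2: 603×0 + x×2.997 + 35400×2.881 + (z_c − 603 − 35400 − x)×3.273
The z_c×3.273 term appears on both sides and cancels. Collect the known terms of each column as K = Σ(ρt)_known − 3.273 × (depth of known layers): K_1 = 108661.2 − 3.273×38100 = −16040.1; K_2 = 101987.4 − 3.273×(603 + 35400) = −15850.419.
Balance: K_1 = K_2 − x×(3.273 − 2.997), so x = (K_2 − K_1)/(3.273 − 2.997) = 189.681/0.276 = 687 m.

687 m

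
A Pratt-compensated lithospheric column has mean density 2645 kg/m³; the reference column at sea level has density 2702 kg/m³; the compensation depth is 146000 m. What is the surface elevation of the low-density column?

3150 m

ρ_ref D = ρ (D + h) → h = D (ρ_ref − ρ)/ρ.
h = 146000 m × (2702 − 2645)/2645 = 3150 m.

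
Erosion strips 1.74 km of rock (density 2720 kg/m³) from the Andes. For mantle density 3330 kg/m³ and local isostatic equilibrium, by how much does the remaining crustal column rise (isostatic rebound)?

Unloading: uplift u = e ρ_c/ρ_m = 1.74 km × 2720/3330 = 1.42 km.

1.42 km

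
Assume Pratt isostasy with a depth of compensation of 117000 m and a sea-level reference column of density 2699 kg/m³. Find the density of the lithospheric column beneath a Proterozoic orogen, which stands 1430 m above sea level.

Pratt balance: ρ_ref D = ρ (D + h).
ρ = ρ_ref D/(D + h) = 2699 × 117000 m/(117000 m + 1430 m) = 2670 kg/m³.

2670 kg/m³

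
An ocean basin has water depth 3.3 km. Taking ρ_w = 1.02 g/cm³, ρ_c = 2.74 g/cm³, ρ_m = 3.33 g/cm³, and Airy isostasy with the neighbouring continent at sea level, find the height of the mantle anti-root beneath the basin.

Isostatic balance requires: replacing crust with seawater at the top is compensated by replacing crust with mantle at the base: d (ρ_c − ρ_w) = a (ρ_m − ρ_c).
a = d (ρ_c − ρ_w)/(ρ_m − ρ_c) = 3.3 km × 1.72/0.59 = 9.62 km.

9.62 km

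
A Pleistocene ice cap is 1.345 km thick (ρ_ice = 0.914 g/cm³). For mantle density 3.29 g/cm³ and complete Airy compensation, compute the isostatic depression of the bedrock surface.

0.374 km

For local isostatic compensation: the ice load ρ_ice t is balanced by mantle displaced below, ρ_m s.
s = t ρ_ice / ρ_m = 1.345 km × 0.914/3.29 = 0.374 km.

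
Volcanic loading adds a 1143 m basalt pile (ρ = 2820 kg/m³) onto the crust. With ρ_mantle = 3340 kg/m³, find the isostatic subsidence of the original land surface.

965 m

Subaerial loading: s = t ρ_load / ρ_m.
s = 1143 m × 2820/3340 = 965 m.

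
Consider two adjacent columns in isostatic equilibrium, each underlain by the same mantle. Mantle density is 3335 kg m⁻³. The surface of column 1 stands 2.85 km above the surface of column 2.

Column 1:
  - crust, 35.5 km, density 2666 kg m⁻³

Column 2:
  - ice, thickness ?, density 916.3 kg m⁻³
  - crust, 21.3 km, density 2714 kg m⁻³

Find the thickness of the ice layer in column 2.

0.421 km

Take the compensation level at the base of the deeper column (depth z_c below the surface of column 1) and equate Σ ρ_i t_i down to z_c; mantle fills any gap and the z_c terms cancel.
Column 1: 35.5×2666 + (z_c − 35.5)×3335
Column 2: 2.85×0 + x×916.3 + 21.3×2714 + (z_c − 2.85 − 21.3 − x)×3335
The z_c×3335 term appears on both sides and cancels. Collect the known terms of each column as K = Σ(ρt)_known − 3335 × (depth of known layers): K_1 = 94643 − 3335×35.5 = −23749.5; K_2 = 57808.2 − 3335×(2.85 + 21.3) = −22732.05.
Balance: K_1 = K_2 − x×(3335 − 916.3), so x = (K_2 − K_1)/(3335 − 916.3) = 1017.45/2418.7 = 0.421 km.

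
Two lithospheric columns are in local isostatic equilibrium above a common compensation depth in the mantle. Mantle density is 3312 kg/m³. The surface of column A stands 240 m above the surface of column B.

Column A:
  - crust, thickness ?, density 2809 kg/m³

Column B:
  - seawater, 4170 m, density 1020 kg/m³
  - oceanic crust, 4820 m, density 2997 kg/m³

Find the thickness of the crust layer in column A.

23600 m

Take the compensation level at the base of the deeper column (depth z_c below the surface of column A) and equate Σ ρ_i t_i down to z_c; mantle fills any gap and the z_c terms cancel.
Column A: x×2809 + (z_c − 0 − x)×3312
Column B: 240×0 + 4170×1020 + 4820×2997 + (z_c − 240 − 8990)×3312
The z_c×3312 term appears on both sides and cancels. Collect the known terms of each column as K = Σ(ρt)_known − 3312 × (depth of known layers): K_A = 0 − 3312×0 = 0; K_B = 18698940 − 3312×(240 + 8990) = −11870820.
Balance: K_A − x×(3312 − 2809) = K_B, so x = (K_A − K_B)/(3312 − 2809) = 11870800/503 = 23600 m.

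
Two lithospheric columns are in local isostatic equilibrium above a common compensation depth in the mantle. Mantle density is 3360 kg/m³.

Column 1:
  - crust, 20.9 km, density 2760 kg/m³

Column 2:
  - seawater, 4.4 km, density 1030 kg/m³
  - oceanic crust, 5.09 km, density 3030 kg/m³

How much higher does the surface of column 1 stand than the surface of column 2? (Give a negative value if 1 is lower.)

For any compensation level in the mantle, the mantle terms cancel and isostasy reduces to e = (Σt_1 − Σt_2) − (Σ(ρt)_1 − Σ(ρt)_2) / ρ_m.
Σt_1 = 20.9 km; Σt_2 = 9.49 km; Σ(ρt)_1 = 57684; Σ(ρt)_2 = 19954.7 (in km·kg/m³).
e = (20.9 − 9.49) − (57684 − 19954.7) / 3360 = 0.181 km.

0.181 km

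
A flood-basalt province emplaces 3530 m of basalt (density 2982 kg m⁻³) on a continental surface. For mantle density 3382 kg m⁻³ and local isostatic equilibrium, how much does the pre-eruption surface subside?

Subaerial loading: s = t ρ_load / ρ_m.
s = 3530 m × 2982/3382 = 3110 m.

3110 m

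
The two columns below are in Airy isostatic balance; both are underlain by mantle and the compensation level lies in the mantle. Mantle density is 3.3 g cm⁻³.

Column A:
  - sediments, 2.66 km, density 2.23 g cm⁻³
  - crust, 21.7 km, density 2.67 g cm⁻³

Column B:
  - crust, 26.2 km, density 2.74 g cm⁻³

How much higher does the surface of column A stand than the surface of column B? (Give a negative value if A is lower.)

0.559 km

For any compensation level in the mantle, the mantle terms cancel and isostasy reduces to e = (Σt_A − Σt_B) − (Σ(ρt)_A − Σ(ρt)_B) / ρ_m.
Σt_A = 24.36 km; Σt_B = 26.2 km; Σ(ρt)_A = 63.8708; Σ(ρt)_B = 71.788 (in km·g cm⁻³).
e = (24.36 − 26.2) − (63.8708 − 71.788) / 3.3 = 0.559 km.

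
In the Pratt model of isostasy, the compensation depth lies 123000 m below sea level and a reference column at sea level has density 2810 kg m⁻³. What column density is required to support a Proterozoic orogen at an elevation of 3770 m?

2730 kg m⁻³

Pratt balance: ρ_ref D = ρ (D + h).
ρ = ρ_ref D/(D + h) = 2810 × 123000 m/(123000 m + 3770 m) = 2730 kg m⁻³.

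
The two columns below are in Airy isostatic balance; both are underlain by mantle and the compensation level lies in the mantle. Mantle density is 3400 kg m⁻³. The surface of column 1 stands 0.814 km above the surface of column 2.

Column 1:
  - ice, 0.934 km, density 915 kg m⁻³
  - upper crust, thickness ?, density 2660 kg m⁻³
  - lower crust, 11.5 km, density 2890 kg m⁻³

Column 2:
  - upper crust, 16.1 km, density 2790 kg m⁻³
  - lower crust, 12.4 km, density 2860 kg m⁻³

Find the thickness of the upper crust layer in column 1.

Take the compensation level at the base of the deeper column (depth z_c below the surface of column 1) and equate Σ ρ_i t_i down to z_c; mantle fills any gap and the z_c terms cancel.
Column 1: 0.934×915 + x×2660 + 11.5×2890 + (z_c − 12.434 − x)×3400
Column 2: 0.814×0 + 16.1×2790 + 12.4×2860 + (z_c − 0.814 − 28.5)×3400
The z_c×3400 term appears on both sides and cancels. Collect the known terms of each column as K = Σ(ρt)_known − 3400 × (depth of known layers): K_1 = 34089.61 − 3400×12.434 = −8185.99; K_2 = 80383 − 3400×(0.814 + 28.5) = −19284.6.
Balance: K_1 − x×(3400 − 2660) = K_2, so x = (K_1 − K_2)/(3400 − 2660) = 11098.6/740 = 15 km.

15 km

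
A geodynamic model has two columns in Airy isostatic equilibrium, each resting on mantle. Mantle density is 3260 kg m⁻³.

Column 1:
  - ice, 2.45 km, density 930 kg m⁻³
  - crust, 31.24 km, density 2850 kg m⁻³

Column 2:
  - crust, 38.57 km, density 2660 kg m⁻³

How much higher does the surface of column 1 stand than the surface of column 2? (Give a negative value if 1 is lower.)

For any compensation level in the mantle, the mantle terms cancel and isostasy reduces to e = (Σt_1 − Σt_2) − (Σ(ρt)_1 − Σ(ρt)_2) / ρ_m.
Σt_1 = 33.69 km; Σt_2 = 38.57 km; Σ(ρt)_1 = 91312.5; Σ(ρt)_2 = 102596.2 (in km·kg m⁻³).
e = (33.69 − 38.57) − (91312.5 − 102596.2) / 3260 = −1.42 km.

−1.42 km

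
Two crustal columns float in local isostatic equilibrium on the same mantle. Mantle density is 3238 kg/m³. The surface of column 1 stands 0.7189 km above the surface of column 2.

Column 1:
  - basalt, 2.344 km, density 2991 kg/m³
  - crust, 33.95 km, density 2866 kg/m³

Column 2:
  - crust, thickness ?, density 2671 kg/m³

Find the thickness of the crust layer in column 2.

19.2 km

Take the compensation level at the base of the deeper column (depth z_c below the surface of column 1) and equate Σ ρ_i t_i down to z_c; mantle fills any gap and the z_c terms cancel.
Column 1: 2.344×2991 + 33.95×2866 + (z_c − 36.294)×3238
Column 2: 0.7189×0 + x×2671 + (z_c − 0.7189 − 0 − x)×3238
The z_c×3238 term appears on both sides and cancels. Collect the known terms of each column as K = Σ(ρt)_known − 3238 × (depth of known layers): K_1 = 104311.604 − 3238×36.294 = −13208.368; K_2 = 0 − 3238×(0.7189 + 0) = −2327.7982.
Balance: K_1 = K_2 − x×(3238 − 2671), so x = (K_2 − K_1)/(3238 − 2671) = 10880.6/567 = 19.2 km.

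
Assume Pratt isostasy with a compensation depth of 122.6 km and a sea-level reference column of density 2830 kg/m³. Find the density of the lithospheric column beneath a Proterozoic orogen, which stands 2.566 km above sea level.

2770 kg/m³

Pratt balance: ρ_ref D = ρ (D + h).
ρ = ρ_ref D/(D + h) = 2830 × 122.6 km/(122.6 km + 2.566 km) = 2770 kg/m³.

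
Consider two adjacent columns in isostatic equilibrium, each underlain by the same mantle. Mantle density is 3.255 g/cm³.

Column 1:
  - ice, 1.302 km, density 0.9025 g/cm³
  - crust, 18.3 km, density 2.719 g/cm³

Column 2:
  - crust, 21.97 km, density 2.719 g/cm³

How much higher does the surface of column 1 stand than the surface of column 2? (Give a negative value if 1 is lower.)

For any compensation level in the mantle, the mantle terms cancel and isostasy reduces to e = (Σt_1 − Σt_2) − (Σ(ρt)_1 − Σ(ρt)_2) / ρ_m.
Σt_1 = 19.602 km; Σt_2 = 21.97 km; Σ(ρt)_1 = 50.932755; Σ(ρt)_2 = 59.73643 (in km·g/cm³).
e = (19.602 − 21.97) − (50.932755 − 59.73643) / 3.255 = 0.337 km.

0.337 km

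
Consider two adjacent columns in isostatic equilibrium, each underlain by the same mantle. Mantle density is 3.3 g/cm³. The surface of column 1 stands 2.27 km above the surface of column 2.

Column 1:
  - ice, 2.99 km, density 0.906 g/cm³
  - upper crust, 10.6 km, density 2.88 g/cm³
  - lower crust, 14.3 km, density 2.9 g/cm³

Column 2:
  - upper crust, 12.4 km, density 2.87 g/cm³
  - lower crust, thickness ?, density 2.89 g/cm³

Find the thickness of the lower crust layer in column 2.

Take the compensation level at the base of the deeper column (depth z_c below the surface of column 1) and equate Σ ρ_i t_i down to z_c; mantle fills any gap and the z_c terms cancel.
Column 1: 2.99×0.906 + 10.6×2.88 + 14.3×2.9 + (z_c − 27.89)×3.3
Column 2: 2.27×0 + 12.4×2.87 + x×2.89 + (z_c − 2.27 − 12.4 − x)×3.3
The z_c×3.3 term appears on both sides and cancels. Collect the known terms of each column as K = Σ(ρt)_known − 3.3 × (depth of known layers): K_1 = 74.70694 − 3.3×27.89 = −17.33006; K_2 = 35.588 − 3.3×(2.27 + 12.4) = −12.823.
Balance: K_1 = K_2 − x×(3.3 − 2.89), so x = (K_2 − K_1)/(3.3 − 2.89) = 4.50706/0.41 = 11 km.

11 km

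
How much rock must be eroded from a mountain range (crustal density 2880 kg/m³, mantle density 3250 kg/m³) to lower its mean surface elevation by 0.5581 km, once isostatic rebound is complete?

Net drop Δ = e − u = e − e ρ_c/ρ_m = e (ρ_m − ρ_c)/ρ_m.
e = Δ ρ_m/(ρ_m − ρ_c) = 0.5581 km × 3250/370 = 4.9 km.

4.9 km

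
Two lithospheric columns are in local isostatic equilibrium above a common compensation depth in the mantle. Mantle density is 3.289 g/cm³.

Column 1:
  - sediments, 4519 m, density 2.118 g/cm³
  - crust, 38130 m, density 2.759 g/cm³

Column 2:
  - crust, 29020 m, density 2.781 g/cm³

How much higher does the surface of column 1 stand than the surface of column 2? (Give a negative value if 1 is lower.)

3270 m

For any compensation level in the mantle, the mantle terms cancel and isostasy reduces to e = (Σt_1 − Σt_2) − (Σ(ρt)_1 − Σ(ρt)_2) / ρ_m.
Σt_1 = 42649 m; Σt_2 = 29020 m; Σ(ρt)_1 = 114771.912; Σ(ρt)_2 = 80704.62 (in m·g/cm³).
e = (42649 − 29020) − (114771.912 − 80704.62) / 3.289 = 3270 m.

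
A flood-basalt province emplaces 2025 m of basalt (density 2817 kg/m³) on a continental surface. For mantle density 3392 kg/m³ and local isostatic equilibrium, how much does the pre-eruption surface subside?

1680 m

Subaerial loading: s = t ρ_load / ρ_m.
s = 2025 m × 2817/3392 = 1680 m.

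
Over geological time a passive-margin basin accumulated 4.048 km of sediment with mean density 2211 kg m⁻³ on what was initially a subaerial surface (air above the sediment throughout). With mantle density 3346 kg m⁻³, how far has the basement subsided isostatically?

Subaerial load: s = t ρ_sed / ρ_m = 4.048 km × 2211/3346 = 2.67 km.

2.67 km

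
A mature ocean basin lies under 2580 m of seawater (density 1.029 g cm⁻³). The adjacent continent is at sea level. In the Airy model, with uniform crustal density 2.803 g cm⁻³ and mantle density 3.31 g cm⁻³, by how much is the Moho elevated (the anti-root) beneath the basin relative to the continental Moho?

Equating mass per unit area of the two columns: replacing crust with seawater at the top is compensated by replacing crust with mantle at the base: d (ρ_c − ρ_w) = a (ρ_m − ρ_c).
a = d (ρ_c − ρ_w)/(ρ_m − ρ_c) = 2580 m × 1.774/0.507 = 9030 m.

9030 m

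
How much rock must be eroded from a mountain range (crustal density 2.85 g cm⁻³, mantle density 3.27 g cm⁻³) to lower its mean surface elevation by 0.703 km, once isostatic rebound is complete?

5.47 km

Net drop Δ = e − u = e − e ρ_c/ρ_m = e (ρ_m − ρ_c)/ρ_m.
e = Δ ρ_m/(ρ_m − ρ_c) = 0.703 km × 3.27/0.42 = 5.47 km.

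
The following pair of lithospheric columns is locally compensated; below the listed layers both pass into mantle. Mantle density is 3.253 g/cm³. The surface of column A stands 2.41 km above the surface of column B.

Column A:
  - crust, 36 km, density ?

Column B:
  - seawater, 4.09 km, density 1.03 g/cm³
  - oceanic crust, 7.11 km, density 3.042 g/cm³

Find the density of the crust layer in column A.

2.74 g/cm³

Take the compensation level at the base of the deeper column (depth z_c below the surface of column A) and equate Σ ρ_i t_i down to z_c; mantle fills any gap and the z_c terms cancel.
Column A: 36×ρ + (z_c − 36)×3.253
Column B: 2.41×0 + 4.09×1.03 + 7.11×3.042 + (z_c − 2.41 − 11.2)×3.253
The z_c×3.253 term appears on both sides and cancels. Collect the known terms of each column as K = Σ(ρt)_known − 3.253 × (depth of known layers): K_A = 0 − 3.253×36 = −117.108; K_B = 25.84132 − 3.253×(2.41 + 11.2) = −18.43201.
Balance: K_A + 36×ρ = K_B, so ρ = (K_B − K_A)/36 = 98.676/36 = 2.74 g/cm³.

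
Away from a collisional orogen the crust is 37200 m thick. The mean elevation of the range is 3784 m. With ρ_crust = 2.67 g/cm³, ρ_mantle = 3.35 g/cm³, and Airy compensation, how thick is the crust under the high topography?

55800 m

Root depth r = h ρ_c / (ρ_m − ρ_c) = 3784 m × 2.67 / 0.68 = 14860 m.
Total thickness = T + h + r = 37200 m + 3784 m + 14860 m = 55800 m.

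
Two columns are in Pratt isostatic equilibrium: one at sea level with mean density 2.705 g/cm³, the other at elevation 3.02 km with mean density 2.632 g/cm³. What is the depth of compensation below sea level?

109 km

ρ_ref D = ρ (D + h) → D (ρ_ref − ρ) = ρ h.
D = ρ h/(ρ_ref − ρ) = 2.632 × 3.02 km/(2.705 − 2.632) = 109 km.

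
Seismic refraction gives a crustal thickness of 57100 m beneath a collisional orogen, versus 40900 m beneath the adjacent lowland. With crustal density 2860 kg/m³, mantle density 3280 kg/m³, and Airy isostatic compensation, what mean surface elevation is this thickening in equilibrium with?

2070 m

Excess crust Δ = 57100 m − 40900 m = 16200 m, split between elevation h and root r with h + r = Δ.
Airy balance ρ_c h = (ρ_m − ρ_c) r gives r = h ρ_c/(ρ_m − ρ_c), so h (1 + ρ_c/(ρ_m − ρ_c)) = Δ, i.e. h = Δ (ρ_m − ρ_c)/ρ_m.
h = 16200 m × 420/3280 = 2070 m.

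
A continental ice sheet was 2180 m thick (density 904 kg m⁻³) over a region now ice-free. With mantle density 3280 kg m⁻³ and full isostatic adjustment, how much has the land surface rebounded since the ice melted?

Removing the load lets mantle flow back in; uplift u satisfies ρ_ice t = ρ_m u.
u = t ρ_ice/ρ_m = 2180 m × 904/3280 = 601 m.

601 m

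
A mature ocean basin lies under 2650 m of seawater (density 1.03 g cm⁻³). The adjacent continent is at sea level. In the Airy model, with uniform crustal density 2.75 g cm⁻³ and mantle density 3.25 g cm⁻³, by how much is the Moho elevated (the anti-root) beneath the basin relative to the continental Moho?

9120 m

In Airy isostatic equilibrium: replacing crust with seawater at the top is compensated by replacing crust with mantle at the base: d (ρ_c − ρ_w) = a (ρ_m − ρ_c).
a = d (ρ_c − ρ_w)/(ρ_m − ρ_c) = 2650 m × 1.72/0.5 = 9120 m.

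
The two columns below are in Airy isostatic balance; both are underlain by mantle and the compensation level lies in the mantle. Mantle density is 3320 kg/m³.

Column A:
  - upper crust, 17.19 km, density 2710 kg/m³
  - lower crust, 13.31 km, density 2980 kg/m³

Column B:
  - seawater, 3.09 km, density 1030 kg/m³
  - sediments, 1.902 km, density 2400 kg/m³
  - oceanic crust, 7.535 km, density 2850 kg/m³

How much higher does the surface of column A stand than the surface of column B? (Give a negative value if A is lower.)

For any compensation level in the mantle, the mantle terms cancel and isostasy reduces to e = (Σt_A − Σt_B) − (Σ(ρt)_A − Σ(ρt)_B) / ρ_m.
Σt_A = 30.5 km; Σt_B = 12.527 km; Σ(ρt)_A = 86248.7; Σ(ρt)_B = 29222.25 (in km·kg/m³).
e = (30.5 − 12.527) − (86248.7 − 29222.25) / 3320 = 0.796 km.

0.796 km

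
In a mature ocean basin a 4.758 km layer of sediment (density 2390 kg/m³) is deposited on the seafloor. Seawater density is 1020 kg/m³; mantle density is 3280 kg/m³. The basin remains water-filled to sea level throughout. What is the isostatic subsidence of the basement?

Submarine loading: the sediment displaces seawater, and the subsidence is in turn flooded, so s (ρ_m − ρ_w) = t (ρ_sed − ρ_w).
s = 4.758 km × (2390 − 1020) / (3280 − 1020) = 2.88 km.

2.88 km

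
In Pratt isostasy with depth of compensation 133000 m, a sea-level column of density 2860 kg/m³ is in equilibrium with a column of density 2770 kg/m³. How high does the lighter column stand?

ρ_ref D = ρ (D + h) → h = D (ρ_ref − ρ)/ρ.
h = 133000 m × (2860 − 2770)/2770 = 4320 m.

4320 m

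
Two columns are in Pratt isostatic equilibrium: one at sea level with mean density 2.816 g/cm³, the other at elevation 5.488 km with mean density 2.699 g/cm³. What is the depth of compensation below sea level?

127 km

ρ_ref D = ρ (D + h) → D (ρ_ref − ρ) = ρ h.
D = ρ h/(ρ_ref − ρ) = 2.699 × 5.488 km/(2.816 − 2.699) = 127 km.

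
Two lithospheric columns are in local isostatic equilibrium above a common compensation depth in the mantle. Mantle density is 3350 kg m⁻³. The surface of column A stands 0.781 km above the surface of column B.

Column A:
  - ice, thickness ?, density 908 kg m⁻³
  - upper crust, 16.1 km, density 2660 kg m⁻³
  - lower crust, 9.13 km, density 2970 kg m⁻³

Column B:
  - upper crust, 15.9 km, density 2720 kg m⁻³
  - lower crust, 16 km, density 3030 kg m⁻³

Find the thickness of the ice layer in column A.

1.3 km

Take the compensation level at the base of the deeper column (depth z_c below the surface of column A) and equate Σ ρ_i t_i down to z_c; mantle fills any gap and the z_c terms cancel.
Column A: x×908 + 16.1×2660 + 9.13×2970 + (z_c − 25.23 − x)×3350
Column B: 0.781×0 + 15.9×2720 + 16×3030 + (z_c − 0.781 − 31.9)×3350
The z_c×3350 term appears on both sides and cancels. Collect the known terms of each column as K = Σ(ρt)_known − 3350 × (depth of known layers): K_A = 69942.1 − 3350×25.23 = −14578.4; K_B = 91728 − 3350×(0.781 + 31.9) = −17753.35.
Balance: K_A − x×(3350 − 908) = K_B, so x = (K_A − K_B)/(3350 − 908) = 3174.95/2442 = 1.3 km.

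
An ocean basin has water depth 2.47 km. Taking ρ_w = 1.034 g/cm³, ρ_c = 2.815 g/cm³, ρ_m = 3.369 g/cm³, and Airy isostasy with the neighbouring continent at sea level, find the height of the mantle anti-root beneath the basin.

7.94 km

For local isostatic compensation: replacing crust with seawater at the top is compensated by replacing crust with mantle at the base: d (ρ_c − ρ_w) = a (ρ_m − ρ_c).
a = d (ρ_c − ρ_w)/(ρ_m − ρ_c) = 2.47 km × 1.781/0.554 = 7.94 km.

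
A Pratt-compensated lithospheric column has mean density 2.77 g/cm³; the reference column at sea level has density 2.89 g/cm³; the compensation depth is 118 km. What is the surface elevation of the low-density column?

5.11 km

ρ_ref D = ρ (D + h) → h = D (ρ_ref − ρ)/ρ.
h = 118 km × (2.89 − 2.77)/2.77 = 5.11 km.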